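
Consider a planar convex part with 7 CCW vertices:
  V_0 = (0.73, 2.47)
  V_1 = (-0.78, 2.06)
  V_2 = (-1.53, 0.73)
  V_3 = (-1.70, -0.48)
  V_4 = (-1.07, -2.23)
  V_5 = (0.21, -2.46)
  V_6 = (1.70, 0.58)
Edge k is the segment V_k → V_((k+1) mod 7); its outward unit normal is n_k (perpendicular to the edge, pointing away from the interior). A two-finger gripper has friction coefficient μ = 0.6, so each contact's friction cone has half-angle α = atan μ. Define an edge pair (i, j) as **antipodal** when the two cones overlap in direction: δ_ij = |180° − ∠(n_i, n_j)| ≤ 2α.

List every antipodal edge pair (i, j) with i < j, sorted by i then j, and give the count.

count = 9; pairs: (0,4), (0,5), (1,5), (1,6), (2,5), (2,6), (3,5), (3,6), (4,6)

α = atan 0.6 = 30.96°;  2α = 61.93°
n_0 = (-0.2620, +0.9651)
n_1 = (-0.8711, +0.4912)
n_2 = (-0.9903, +0.1391)
n_3 = (-0.9409, -0.3387)
n_4 = (-0.1769, -0.9842)
n_5 = (+0.8979, -0.4401)
n_6 = (+0.8897, +0.4566)
  (0,1): δ = 134.61°  ·
  (0,2): δ = 113.19°  ·
  (0,3): δ = 85.39°  ·
  (0,4): δ = 25.38°  ✓
  (0,5): δ = 48.70°  ✓
  (0,6): δ = 101.98°  ·
  (1,2): δ = 158.58°  ·
  (1,3): δ = 130.78°  ·
  (1,4): δ = 70.77°  ·
  (1,5): δ = 3.31°  ✓
  (1,6): δ = 56.59°  ✓
  (2,3): δ = 152.20°  ·
  (2,4): δ = 92.19°  ·
  (2,5): δ = 18.11°  ✓
  (2,6): δ = 35.17°  ✓
  (3,4): δ = 119.99°  ·
  (3,5): δ = 45.91°  ✓
  (3,6): δ = 7.37°  ✓
  (4,5): δ = 105.92°  ·
  (4,6): δ = 52.65°  ✓
  (5,6): δ = 126.72°  ·
antipodal pairs: 9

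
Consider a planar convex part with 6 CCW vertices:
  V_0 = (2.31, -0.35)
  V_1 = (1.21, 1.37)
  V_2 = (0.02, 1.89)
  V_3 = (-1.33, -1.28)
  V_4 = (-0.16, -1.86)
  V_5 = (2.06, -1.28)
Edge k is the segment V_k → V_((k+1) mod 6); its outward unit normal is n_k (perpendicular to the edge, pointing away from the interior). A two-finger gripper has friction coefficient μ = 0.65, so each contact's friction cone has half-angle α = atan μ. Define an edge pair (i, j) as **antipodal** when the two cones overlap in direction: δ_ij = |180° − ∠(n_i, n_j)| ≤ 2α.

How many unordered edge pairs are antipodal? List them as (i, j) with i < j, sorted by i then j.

count = 6; pairs: (0,2), (0,3), (1,3), (1,4), (2,4), (2,5)

α = atan 0.65 = 33.02°;  2α = 66.05°
n_0 = (+0.8424, +0.5388)
n_1 = (+0.4004, +0.9163)
n_2 = (-0.9200, +0.3918)
n_3 = (-0.4441, -0.8960)
n_4 = (+0.2528, -0.9675)
n_5 = (+0.9657, -0.2596)
  (0,1): δ = 146.20°  ·
  (0,2): δ = 55.67°  ✓
  (0,3): δ = 31.03°  ✓
  (0,4): δ = 72.04°  ·
  (0,5): δ = 132.35°  ·
  (1,2): δ = 89.46°  ·
  (1,3): δ = 2.76°  ✓
  (1,4): δ = 38.25°  ✓
  (1,5): δ = 98.56°  ·
  (2,3): δ = 93.30°  ·
  (2,4): δ = 52.29°  ✓
  (2,5): δ = 8.02°  ✓
  (3,4): δ = 138.99°  ·
  (3,5): δ = 78.68°  ·
  (4,5): δ = 119.69°  ·
antipodal pairs: 6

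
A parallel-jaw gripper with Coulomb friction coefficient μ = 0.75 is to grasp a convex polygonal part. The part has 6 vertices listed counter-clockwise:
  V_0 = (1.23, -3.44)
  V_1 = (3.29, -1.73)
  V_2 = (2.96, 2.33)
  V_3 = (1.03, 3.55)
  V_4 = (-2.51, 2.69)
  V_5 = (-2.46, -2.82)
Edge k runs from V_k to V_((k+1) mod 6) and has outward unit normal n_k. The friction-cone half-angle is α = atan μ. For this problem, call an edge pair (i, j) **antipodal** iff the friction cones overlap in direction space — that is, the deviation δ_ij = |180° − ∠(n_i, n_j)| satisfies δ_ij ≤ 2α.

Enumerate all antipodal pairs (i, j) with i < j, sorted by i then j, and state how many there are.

α = atan 0.75 = 36.87°;  2α = 73.74°
n_0 = (+0.6387, -0.7694)
n_1 = (+0.9967, +0.0810)
n_2 = (+0.5343, +0.8453)
n_3 = (-0.2361, +0.9717)
n_4 = (-1.0000, -0.0091)
n_5 = (-0.1657, -0.9862)
  (0,1): δ = 125.05°  ·
  (0,2): δ = 71.99°  ✓
  (0,3): δ = 26.04°  ✓
  (0,4): δ = 50.82°  ✓
  (0,5): δ = 130.77°  ·
  (1,2): δ = 126.94°  ·
  (1,3): δ = 80.99°  ·
  (1,4): δ = 4.13°  ✓
  (1,5): δ = 75.82°  ·
  (2,3): δ = 134.05°  ·
  (2,4): δ = 57.18°  ✓
  (2,5): δ = 22.76°  ✓
  (3,4): δ = 103.13°  ·
  (3,5): δ = 23.19°  ✓
  (4,5): δ = 100.06°  ·
antipodal pairs: 7

count = 7; pairs: (0,2), (0,3), (0,4), (1,4), (2,4), (2,5), (3,5)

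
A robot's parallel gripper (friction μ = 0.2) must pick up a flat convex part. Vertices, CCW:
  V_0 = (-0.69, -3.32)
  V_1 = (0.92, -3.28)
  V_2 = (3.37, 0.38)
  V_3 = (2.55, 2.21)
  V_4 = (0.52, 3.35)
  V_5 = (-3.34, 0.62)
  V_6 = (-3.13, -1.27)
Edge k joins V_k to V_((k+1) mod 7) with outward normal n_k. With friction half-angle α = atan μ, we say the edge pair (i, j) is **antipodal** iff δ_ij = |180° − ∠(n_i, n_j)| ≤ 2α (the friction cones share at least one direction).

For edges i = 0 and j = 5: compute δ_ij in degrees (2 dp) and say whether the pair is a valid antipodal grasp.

α = atan 0.2 = 11.31°;  2α = 22.62°
edge 0: e_0 = (+1.61, +0.04);  n_0 = (+0.0248, -0.9997)
edge 5: e_5 = (+0.21, -1.89);  n_5 = (-0.9939, -0.1104)
∠(n_0, n_5) = 85.08°
δ = |180° − 85.08°| = 94.92°
94.92° > 2α = 22.62°  →  invalid

δ = 94.92°, invalid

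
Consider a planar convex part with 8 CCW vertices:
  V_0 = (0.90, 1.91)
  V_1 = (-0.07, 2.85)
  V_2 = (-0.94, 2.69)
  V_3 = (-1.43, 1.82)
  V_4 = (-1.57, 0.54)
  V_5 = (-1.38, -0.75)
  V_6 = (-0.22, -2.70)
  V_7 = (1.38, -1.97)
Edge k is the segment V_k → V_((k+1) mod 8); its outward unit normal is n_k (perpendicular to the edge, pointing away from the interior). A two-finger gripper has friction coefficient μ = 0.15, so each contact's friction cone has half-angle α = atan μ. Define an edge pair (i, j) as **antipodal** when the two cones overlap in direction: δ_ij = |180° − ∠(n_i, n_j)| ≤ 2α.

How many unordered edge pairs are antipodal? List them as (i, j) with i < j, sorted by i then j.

α = atan 0.15 = 8.53°;  2α = 17.06°
n_0 = (+0.6959, +0.7181)
n_1 = (-0.1809, +0.9835)
n_2 = (-0.8713, +0.4907)
n_3 = (-0.9941, +0.1087)
n_4 = (-0.9893, -0.1457)
n_5 = (-0.8594, -0.5113)
n_6 = (+0.4151, -0.9098)
n_7 = (+0.9924, +0.1228)
  (0,1): δ = 125.48°  ·
  (0,2): δ = 75.29°  ·
  (0,3): δ = 52.14°  ·
  (0,4): δ = 37.52°  ·
  (0,5): δ = 15.15°  ✓
  (0,6): δ = 68.62°  ·
  (0,7): δ = 141.15°  ·
  (1,2): δ = 129.81°  ·
  (1,3): δ = 106.66°  ·
  (1,4): δ = 92.04°  ·
  (1,5): δ = 69.67°  ·
  (1,6): δ = 14.10°  ✓
  (1,7): δ = 86.63°  ·
  (2,3): δ = 156.85°  ·
  (2,4): δ = 142.23°  ·
  (2,5): δ = 119.86°  ·
  (2,6): δ = 36.09°  ·
  (2,7): δ = 36.44°  ·
  (3,4): δ = 165.38°  ·
  (3,5): δ = 143.01°  ·
  (3,6): δ = 59.23°  ·
  (3,7): δ = 13.29°  ✓
  (4,5): δ = 157.63°  ·
  (4,6): δ = 73.85°  ·
  (4,7): δ = 1.33°  ✓
  (5,6): δ = 96.22°  ·
  (5,7): δ = 23.69°  ·
  (6,7): δ = 107.47°  ·
antipodal pairs: 4

count = 4; pairs: (0,5), (1,6), (3,7), (4,7)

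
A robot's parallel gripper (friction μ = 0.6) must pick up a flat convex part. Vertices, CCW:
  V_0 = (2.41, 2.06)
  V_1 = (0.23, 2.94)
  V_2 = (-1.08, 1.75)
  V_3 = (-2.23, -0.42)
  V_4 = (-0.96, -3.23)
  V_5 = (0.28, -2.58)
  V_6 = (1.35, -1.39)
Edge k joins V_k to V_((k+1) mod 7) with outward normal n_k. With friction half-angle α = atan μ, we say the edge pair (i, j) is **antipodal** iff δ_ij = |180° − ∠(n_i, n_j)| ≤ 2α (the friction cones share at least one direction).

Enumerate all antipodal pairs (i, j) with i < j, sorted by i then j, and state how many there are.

α = atan 0.6 = 30.96°;  2α = 61.93°
n_0 = (+0.3743, +0.9273)
n_1 = (-0.6724, +0.7402)
n_2 = (-0.8836, +0.4683)
n_3 = (-0.9113, -0.4118)
n_4 = (+0.4643, -0.8857)
n_5 = (+0.7436, -0.6686)
n_6 = (+0.9559, -0.2937)
  (0,1): δ = 115.77°  ·
  (0,2): δ = 95.94°  ·
  (0,3): δ = 43.70°  ✓
  (0,4): δ = 49.65°  ✓
  (0,5): δ = 70.02°  ·
  (0,6): δ = 94.90°  ·
  (1,2): δ = 160.17°  ·
  (1,3): δ = 107.93°  ·
  (1,4): δ = 14.59°  ✓
  (1,5): δ = 5.79°  ✓
  (1,6): δ = 30.67°  ✓
  (2,3): δ = 127.76°  ·
  (2,4): δ = 34.42°  ✓
  (2,5): δ = 14.04°  ✓
  (2,6): δ = 10.84°  ✓
  (3,4): δ = 86.66°  ·
  (3,5): δ = 66.28°  ·
  (3,6): δ = 41.40°  ✓
  (4,5): δ = 159.62°  ·
  (4,6): δ = 134.74°  ·
  (5,6): δ = 155.12°  ·
antipodal pairs: 9

count = 9; pairs: (0,3), (0,4), (1,4), (1,5), (1,6), (2,4), (2,5), (2,6), (3,6)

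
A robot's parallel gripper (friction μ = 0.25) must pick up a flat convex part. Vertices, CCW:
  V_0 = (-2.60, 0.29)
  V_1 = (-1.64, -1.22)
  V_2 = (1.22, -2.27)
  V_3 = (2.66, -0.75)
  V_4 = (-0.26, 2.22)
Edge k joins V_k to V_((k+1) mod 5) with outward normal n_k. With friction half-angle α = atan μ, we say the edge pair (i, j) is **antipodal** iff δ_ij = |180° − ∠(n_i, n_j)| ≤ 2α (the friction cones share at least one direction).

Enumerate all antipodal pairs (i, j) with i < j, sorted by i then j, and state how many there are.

count = 3; pairs: (0,3), (1,3), (2,4)

α = atan 0.25 = 14.04°;  2α = 28.07°
n_0 = (-0.8439, -0.5365)
n_1 = (-0.3446, -0.9387)
n_2 = (+0.7260, -0.6877)
n_3 = (+0.7131, +0.7011)
n_4 = (-0.6363, +0.7715)
  (0,1): δ = 142.61°  ·
  (0,2): δ = 75.90°  ·
  (0,3): δ = 12.07°  ✓
  (0,4): δ = 97.07°  ·
  (1,2): δ = 113.29°  ·
  (1,3): δ = 25.33°  ✓
  (1,4): δ = 59.68°  ·
  (2,3): δ = 92.03°  ·
  (2,4): δ = 7.03°  ✓
  (3,4): δ = 95.00°  ·
antipodal pairs: 3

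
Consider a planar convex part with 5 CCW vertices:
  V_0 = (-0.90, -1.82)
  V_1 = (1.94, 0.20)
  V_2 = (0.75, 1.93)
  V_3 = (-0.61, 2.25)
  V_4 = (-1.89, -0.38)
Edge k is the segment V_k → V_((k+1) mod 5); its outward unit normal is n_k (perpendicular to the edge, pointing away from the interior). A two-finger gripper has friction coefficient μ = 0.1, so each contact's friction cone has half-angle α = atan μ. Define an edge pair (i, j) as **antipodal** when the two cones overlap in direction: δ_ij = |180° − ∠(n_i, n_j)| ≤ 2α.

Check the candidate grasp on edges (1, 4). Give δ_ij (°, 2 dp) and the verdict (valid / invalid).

α = atan 0.1 = 5.71°;  2α = 11.42°
edge 1: e_1 = (-1.19, +1.73);  n_1 = (+0.8239, +0.5667)
edge 4: e_4 = (+0.99, -1.44);  n_4 = (-0.8240, -0.5665)
∠(n_1, n_4) = 179.99°
δ = |180° − 179.99°| = 0.01°
0.01° ≤ 2α = 11.42°  →  valid

δ = 0.01°, valid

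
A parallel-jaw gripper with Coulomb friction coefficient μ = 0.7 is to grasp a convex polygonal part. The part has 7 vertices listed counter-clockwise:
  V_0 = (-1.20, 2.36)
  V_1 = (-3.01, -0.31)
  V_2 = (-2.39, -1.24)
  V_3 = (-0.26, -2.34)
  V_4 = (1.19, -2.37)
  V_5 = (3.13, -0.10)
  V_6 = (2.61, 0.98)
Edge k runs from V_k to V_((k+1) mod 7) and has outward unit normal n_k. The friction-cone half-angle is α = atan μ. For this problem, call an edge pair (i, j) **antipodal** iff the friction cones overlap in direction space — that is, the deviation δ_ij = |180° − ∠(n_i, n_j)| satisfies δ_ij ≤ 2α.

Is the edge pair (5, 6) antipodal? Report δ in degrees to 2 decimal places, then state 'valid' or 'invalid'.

α = atan 0.7 = 34.99°;  2α = 69.98°
edge 5: e_5 = (-0.52, +1.08);  n_5 = (+0.9010, +0.4338)
edge 6: e_6 = (-3.81, +1.38);  n_6 = (+0.3406, +0.9402)
∠(n_5, n_6) = 44.38°
δ = |180° − 44.38°| = 135.62°
135.62° > 2α = 69.98°  →  invalid

δ = 135.62°, invalid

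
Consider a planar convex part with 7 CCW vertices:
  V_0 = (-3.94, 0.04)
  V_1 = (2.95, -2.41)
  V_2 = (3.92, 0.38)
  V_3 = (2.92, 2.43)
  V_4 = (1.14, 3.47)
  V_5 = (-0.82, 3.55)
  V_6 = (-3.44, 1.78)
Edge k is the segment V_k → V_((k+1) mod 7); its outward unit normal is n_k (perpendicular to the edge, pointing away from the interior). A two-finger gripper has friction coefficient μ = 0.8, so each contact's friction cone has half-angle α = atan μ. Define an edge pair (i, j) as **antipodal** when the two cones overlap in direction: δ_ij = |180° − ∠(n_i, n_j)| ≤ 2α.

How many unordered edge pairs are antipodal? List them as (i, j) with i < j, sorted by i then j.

α = atan 0.8 = 38.66°;  2α = 77.32°
n_0 = (-0.3350, -0.9422)
n_1 = (+0.9445, -0.3284)
n_2 = (+0.8988, +0.4384)
n_3 = (+0.5045, +0.8634)
n_4 = (+0.0408, +0.9992)
n_5 = (-0.5598, +0.8286)
n_6 = (-0.9611, +0.2762)
  (0,1): δ = 89.60°  ·
  (0,2): δ = 44.42°  ✓
  (0,3): δ = 10.72°  ✓
  (0,4): δ = 17.24°  ✓
  (0,5): δ = 53.62°  ✓
  (0,6): δ = 93.54°  ·
  (1,2): δ = 134.83°  ·
  (1,3): δ = 101.13°  ·
  (1,4): δ = 73.17°  ✓
  (1,5): δ = 36.79°  ✓
  (1,6): δ = 3.14°  ✓
  (2,3): δ = 146.30°  ·
  (2,4): δ = 118.34°  ·
  (2,5): δ = 81.96°  ·
  (2,6): δ = 42.04°  ✓
  (3,4): δ = 152.04°  ·
  (3,5): δ = 115.66°  ·
  (3,6): δ = 75.74°  ✓
  (4,5): δ = 143.62°  ·
  (4,6): δ = 103.70°  ·
  (5,6): δ = 140.07°  ·
antipodal pairs: 9

count = 9; pairs: (0,2), (0,3), (0,4), (0,5), (1,4), (1,5), (1,6), (2,6), (3,6)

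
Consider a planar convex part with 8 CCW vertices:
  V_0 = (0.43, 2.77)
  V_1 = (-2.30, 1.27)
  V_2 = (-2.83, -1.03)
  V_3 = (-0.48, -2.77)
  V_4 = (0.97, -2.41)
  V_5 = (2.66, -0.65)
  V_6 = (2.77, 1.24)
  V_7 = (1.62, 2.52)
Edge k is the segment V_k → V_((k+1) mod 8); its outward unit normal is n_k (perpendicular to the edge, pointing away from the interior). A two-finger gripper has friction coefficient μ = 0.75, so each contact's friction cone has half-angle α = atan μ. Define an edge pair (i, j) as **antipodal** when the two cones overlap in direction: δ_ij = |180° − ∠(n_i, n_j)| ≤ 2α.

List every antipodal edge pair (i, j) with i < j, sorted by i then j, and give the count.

α = atan 0.75 = 36.87°;  2α = 73.74°
n_0 = (-0.4815, +0.8764)
n_1 = (-0.9745, +0.2246)
n_2 = (-0.5951, -0.8037)
n_3 = (+0.2410, -0.9705)
n_4 = (+0.7213, -0.6926)
n_5 = (+0.9983, -0.0581)
n_6 = (+0.7439, +0.6683)
n_7 = (+0.2056, +0.9786)
  (0,1): δ = 131.76°  ·
  (0,2): δ = 65.30°  ✓
  (0,3): δ = 14.84°  ✓
  (0,4): δ = 17.38°  ✓
  (0,5): δ = 57.88°  ✓
  (0,6): δ = 103.15°  ·
  (0,7): δ = 139.35°  ·
  (1,2): δ = 113.54°  ·
  (1,3): δ = 63.08°  ✓
  (1,4): δ = 30.86°  ✓
  (1,5): δ = 9.65°  ✓
  (1,6): δ = 54.91°  ✓
  (1,7): δ = 91.11°  ·
  (2,3): δ = 129.54°  ·
  (2,4): δ = 97.32°  ·
  (2,5): δ = 56.81°  ✓
  (2,6): δ = 11.55°  ✓
  (2,7): δ = 24.65°  ✓
  (3,4): δ = 147.78°  ·
  (3,5): δ = 107.27°  ·
  (3,6): δ = 62.01°  ✓
  (3,7): δ = 25.81°  ✓
  (4,5): δ = 139.49°  ·
  (4,6): δ = 94.22°  ·
  (4,7): δ = 58.03°  ✓
  (5,6): δ = 134.73°  ·
  (5,7): δ = 98.53°  ·
  (6,7): δ = 143.80°  ·
antipodal pairs: 14

count = 14; pairs: (0,2), (0,3), (0,4), (0,5), (1,3), (1,4), (1,5), (1,6), (2,5), (2,6), (2,7), (3,6), (3,7), (4,7)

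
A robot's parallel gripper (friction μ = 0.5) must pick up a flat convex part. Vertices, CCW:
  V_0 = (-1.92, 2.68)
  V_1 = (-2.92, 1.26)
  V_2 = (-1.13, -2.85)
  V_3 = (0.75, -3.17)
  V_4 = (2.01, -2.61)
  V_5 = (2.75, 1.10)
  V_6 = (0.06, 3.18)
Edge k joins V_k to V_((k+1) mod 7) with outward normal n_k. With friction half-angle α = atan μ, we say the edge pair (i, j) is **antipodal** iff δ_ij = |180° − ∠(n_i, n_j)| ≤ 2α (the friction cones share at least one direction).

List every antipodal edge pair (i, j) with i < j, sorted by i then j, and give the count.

α = atan 0.5 = 26.57°;  2α = 53.13°
n_0 = (-0.8176, +0.5758)
n_1 = (-0.9168, -0.3993)
n_2 = (-0.1678, -0.9858)
n_3 = (+0.4061, -0.9138)
n_4 = (+0.9807, -0.1956)
n_5 = (+0.6117, +0.7911)
n_6 = (-0.2448, +0.9696)
  (0,1): δ = 121.31°  ·
  (0,2): δ = 64.51°  ·
  (0,3): δ = 30.88°  ✓
  (0,4): δ = 23.87°  ✓
  (0,5): δ = 87.44°  ·
  (0,6): δ = 139.33°  ·
  (1,2): δ = 123.19°  ·
  (1,3): δ = 89.57°  ·
  (1,4): δ = 34.81°  ✓
  (1,5): δ = 28.75°  ✓
  (1,6): δ = 80.64°  ·
  (2,3): δ = 146.38°  ·
  (2,4): δ = 91.62°  ·
  (2,5): δ = 28.05°  ✓
  (2,6): δ = 23.83°  ✓
  (3,4): δ = 125.24°  ·
  (3,5): δ = 61.67°  ·
  (3,6): δ = 9.79°  ✓
  (4,5): δ = 116.43°  ·
  (4,6): δ = 64.55°  ·
  (5,6): δ = 128.12°  ·
antipodal pairs: 7

count = 7; pairs: (0,3), (0,4), (1,4), (1,5), (2,5), (2,6), (3,6)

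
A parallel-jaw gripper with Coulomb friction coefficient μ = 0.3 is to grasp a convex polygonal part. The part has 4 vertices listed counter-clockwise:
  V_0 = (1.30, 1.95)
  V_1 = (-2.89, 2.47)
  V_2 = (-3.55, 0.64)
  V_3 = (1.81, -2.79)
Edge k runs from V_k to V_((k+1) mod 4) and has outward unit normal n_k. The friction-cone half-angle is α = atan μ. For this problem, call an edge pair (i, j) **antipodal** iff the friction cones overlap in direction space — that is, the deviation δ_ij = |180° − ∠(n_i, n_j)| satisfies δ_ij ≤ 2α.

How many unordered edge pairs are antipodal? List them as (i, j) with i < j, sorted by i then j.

count = 2; pairs: (0,2), (1,3)

α = atan 0.3 = 16.70°;  2α = 33.40°
n_0 = (+0.1232, +0.9924)
n_1 = (-0.9407, +0.3393)
n_2 = (-0.5390, -0.8423)
n_3 = (+0.9943, +0.1070)
  (0,1): δ = 102.76°  ·
  (0,2): δ = 25.54°  ✓
  (0,3): δ = 103.22°  ·
  (1,2): δ = 102.78°  ·
  (1,3): δ = 25.97°  ✓
  (2,3): δ = 51.24°  ·
antipodal pairs: 2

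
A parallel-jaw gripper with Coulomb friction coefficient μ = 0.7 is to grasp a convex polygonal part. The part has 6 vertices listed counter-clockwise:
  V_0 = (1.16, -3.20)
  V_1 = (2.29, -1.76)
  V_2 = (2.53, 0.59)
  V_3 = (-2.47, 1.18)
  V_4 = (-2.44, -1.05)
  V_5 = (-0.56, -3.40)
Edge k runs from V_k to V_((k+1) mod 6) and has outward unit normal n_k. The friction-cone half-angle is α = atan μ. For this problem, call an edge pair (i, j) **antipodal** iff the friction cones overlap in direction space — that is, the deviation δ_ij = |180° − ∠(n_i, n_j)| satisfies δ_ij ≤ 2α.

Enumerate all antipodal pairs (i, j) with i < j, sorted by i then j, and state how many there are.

count = 6; pairs: (0,2), (0,3), (1,3), (1,4), (2,4), (2,5)

α = atan 0.7 = 34.99°;  2α = 69.98°
n_0 = (+0.7867, -0.6173)
n_1 = (+0.9948, -0.1016)
n_2 = (+0.1172, +0.9931)
n_3 = (-0.9999, -0.0135)
n_4 = (-0.7809, -0.6247)
n_5 = (+0.1155, -0.9933)
  (0,1): δ = 147.71°  ·
  (0,2): δ = 58.61°  ✓
  (0,3): δ = 38.89°  ✓
  (0,4): δ = 76.78°  ·
  (0,5): δ = 134.75°  ·
  (1,2): δ = 90.90°  ·
  (1,3): δ = 6.60°  ✓
  (1,4): δ = 44.49°  ✓
  (1,5): δ = 102.46°  ·
  (2,3): δ = 82.50°  ·
  (2,4): δ = 44.61°  ✓
  (2,5): δ = 13.36°  ✓
  (3,4): δ = 142.11°  ·
  (3,5): δ = 84.14°  ·
  (4,5): δ = 122.03°  ·
antipodal pairs: 6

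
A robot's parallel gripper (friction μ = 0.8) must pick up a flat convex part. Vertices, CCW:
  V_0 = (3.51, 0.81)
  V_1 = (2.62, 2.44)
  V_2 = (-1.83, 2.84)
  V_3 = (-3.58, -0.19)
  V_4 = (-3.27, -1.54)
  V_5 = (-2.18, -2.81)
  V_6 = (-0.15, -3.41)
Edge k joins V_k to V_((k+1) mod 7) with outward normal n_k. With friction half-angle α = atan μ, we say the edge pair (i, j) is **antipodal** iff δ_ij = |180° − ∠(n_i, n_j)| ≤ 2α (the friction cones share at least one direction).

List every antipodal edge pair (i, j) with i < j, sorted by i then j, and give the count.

α = atan 0.8 = 38.66°;  2α = 77.32°
n_0 = (+0.8777, +0.4792)
n_1 = (+0.0895, +0.9960)
n_2 = (-0.8659, +0.5001)
n_3 = (-0.9746, -0.2238)
n_4 = (-0.7588, -0.6513)
n_5 = (-0.2834, -0.9590)
n_6 = (+0.7555, -0.6552)
  (0,1): δ = 123.77°  ·
  (0,2): δ = 58.64°  ✓
  (0,3): δ = 15.70°  ✓
  (0,4): δ = 12.00°  ✓
  (0,5): δ = 44.90°  ✓
  (0,6): δ = 110.43°  ·
  (1,2): δ = 114.87°  ·
  (1,3): δ = 71.93°  ✓
  (1,4): δ = 44.23°  ✓
  (1,5): δ = 11.33°  ✓
  (1,6): δ = 54.20°  ✓
  (2,3): δ = 137.06°  ·
  (2,4): δ = 109.35°  ·
  (2,5): δ = 76.46°  ✓
  (2,6): δ = 10.93°  ✓
  (3,4): δ = 152.29°  ·
  (3,5): δ = 119.40°  ·
  (3,6): δ = 53.87°  ✓
  (4,5): δ = 147.10°  ·
  (4,6): δ = 81.57°  ·
  (5,6): δ = 114.47°  ·
antipodal pairs: 11

count = 11; pairs: (0,2), (0,3), (0,4), (0,5), (1,3), (1,4), (1,5), (1,6), (2,5), (2,6), (3,6)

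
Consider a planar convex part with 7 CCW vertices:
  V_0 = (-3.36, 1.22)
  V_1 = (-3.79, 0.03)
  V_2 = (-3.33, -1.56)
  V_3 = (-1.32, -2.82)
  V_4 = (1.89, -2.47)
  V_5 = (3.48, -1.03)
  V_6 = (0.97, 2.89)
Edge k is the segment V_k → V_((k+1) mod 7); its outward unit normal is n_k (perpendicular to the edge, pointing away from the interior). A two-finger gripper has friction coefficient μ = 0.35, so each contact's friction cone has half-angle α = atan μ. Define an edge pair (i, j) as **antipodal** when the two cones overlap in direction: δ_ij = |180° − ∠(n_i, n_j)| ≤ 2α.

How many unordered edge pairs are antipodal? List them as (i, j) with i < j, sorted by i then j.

α = atan 0.35 = 19.29°;  2α = 38.58°
n_0 = (-0.9405, +0.3398)
n_1 = (-0.9606, -0.2779)
n_2 = (-0.5311, -0.8473)
n_3 = (+0.1084, -0.9941)
n_4 = (+0.6713, -0.7412)
n_5 = (+0.8422, +0.5392)
n_6 = (-0.3598, +0.9330)
  (0,1): δ = 144.00°  ·
  (0,2): δ = 102.22°  ·
  (0,3): δ = 63.91°  ·
  (0,4): δ = 27.97°  ✓
  (0,5): δ = 52.50°  ·
  (0,6): δ = 130.96°  ·
  (1,2): δ = 138.22°  ·
  (1,3): δ = 99.91°  ·
  (1,4): δ = 63.97°  ·
  (1,5): δ = 16.50°  ✓
  (1,6): δ = 94.96°  ·
  (2,3): δ = 141.70°  ·
  (2,4): δ = 105.75°  ·
  (2,5): δ = 25.29°  ✓
  (2,6): δ = 53.17°  ·
  (3,4): δ = 144.06°  ·
  (3,5): δ = 63.59°  ·
  (3,6): δ = 14.87°  ✓
  (4,5): δ = 99.53°  ·
  (4,6): δ = 21.08°  ✓
  (5,6): δ = 101.54°  ·
antipodal pairs: 5

count = 5; pairs: (0,4), (1,5), (2,5), (3,6), (4,6)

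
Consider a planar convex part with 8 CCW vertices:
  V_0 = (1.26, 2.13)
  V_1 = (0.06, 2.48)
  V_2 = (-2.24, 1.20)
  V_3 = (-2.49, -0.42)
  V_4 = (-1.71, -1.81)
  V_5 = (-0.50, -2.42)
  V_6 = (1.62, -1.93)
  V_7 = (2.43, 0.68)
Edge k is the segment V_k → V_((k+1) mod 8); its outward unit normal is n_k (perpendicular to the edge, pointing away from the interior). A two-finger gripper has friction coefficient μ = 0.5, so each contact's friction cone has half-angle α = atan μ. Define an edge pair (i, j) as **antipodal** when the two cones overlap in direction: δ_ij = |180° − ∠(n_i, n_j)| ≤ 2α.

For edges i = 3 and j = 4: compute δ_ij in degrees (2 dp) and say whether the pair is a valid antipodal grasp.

δ = 146.05°, invalid

α = atan 0.5 = 26.57°;  2α = 53.13°
edge 3: e_3 = (+0.78, -1.39);  n_3 = (-0.8721, -0.4894)
edge 4: e_4 = (+1.21, -0.61);  n_4 = (-0.4502, -0.8929)
∠(n_3, n_4) = 33.95°
δ = |180° − 33.95°| = 146.05°
146.05° > 2α = 53.13°  →  invalid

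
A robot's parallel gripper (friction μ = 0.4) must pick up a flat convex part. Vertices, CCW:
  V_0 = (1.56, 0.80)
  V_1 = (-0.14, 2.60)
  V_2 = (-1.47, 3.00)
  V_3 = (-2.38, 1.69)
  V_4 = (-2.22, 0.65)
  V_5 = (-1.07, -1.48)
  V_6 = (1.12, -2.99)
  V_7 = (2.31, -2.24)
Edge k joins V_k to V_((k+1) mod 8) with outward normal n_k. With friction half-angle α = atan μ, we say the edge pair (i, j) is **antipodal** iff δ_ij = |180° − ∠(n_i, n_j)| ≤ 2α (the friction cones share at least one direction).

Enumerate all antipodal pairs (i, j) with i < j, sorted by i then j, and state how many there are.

α = atan 0.4 = 21.80°;  2α = 43.60°
n_0 = (+0.7270, +0.6866)
n_1 = (+0.2880, +0.9576)
n_2 = (-0.8213, +0.5705)
n_3 = (-0.9884, -0.1521)
n_4 = (-0.8799, -0.4751)
n_5 = (-0.5676, -0.8233)
n_6 = (+0.5332, -0.8460)
n_7 = (+0.9709, +0.2395)
  (0,1): δ = 150.10°  ·
  (0,2): δ = 78.15°  ·
  (0,3): δ = 34.62°  ✓
  (0,4): δ = 15.00°  ✓
  (0,5): δ = 12.05°  ✓
  (0,6): δ = 78.86°  ·
  (0,7): δ = 150.50°  ·
  (1,2): δ = 108.05°  ·
  (1,3): δ = 64.52°  ·
  (1,4): δ = 44.90°  ·
  (1,5): δ = 17.85°  ✓
  (1,6): δ = 48.96°  ·
  (1,7): δ = 120.60°  ·
  (2,3): δ = 136.47°  ·
  (2,4): δ = 116.85°  ·
  (2,5): δ = 89.80°  ·
  (2,6): δ = 22.99°  ✓
  (2,7): δ = 48.64°  ·
  (3,4): δ = 160.38°  ·
  (3,5): δ = 133.33°  ·
  (3,6): δ = 66.52°  ·
  (3,7): δ = 5.11°  ✓
  (4,5): δ = 152.95°  ·
  (4,6): δ = 86.14°  ·
  (4,7): δ = 14.51°  ✓
  (5,6): δ = 113.19°  ·
  (5,7): δ = 41.56°  ✓
  (6,7): δ = 108.36°  ·
antipodal pairs: 8

count = 8; pairs: (0,3), (0,4), (0,5), (1,5), (2,6), (3,7), (4,7), (5,7)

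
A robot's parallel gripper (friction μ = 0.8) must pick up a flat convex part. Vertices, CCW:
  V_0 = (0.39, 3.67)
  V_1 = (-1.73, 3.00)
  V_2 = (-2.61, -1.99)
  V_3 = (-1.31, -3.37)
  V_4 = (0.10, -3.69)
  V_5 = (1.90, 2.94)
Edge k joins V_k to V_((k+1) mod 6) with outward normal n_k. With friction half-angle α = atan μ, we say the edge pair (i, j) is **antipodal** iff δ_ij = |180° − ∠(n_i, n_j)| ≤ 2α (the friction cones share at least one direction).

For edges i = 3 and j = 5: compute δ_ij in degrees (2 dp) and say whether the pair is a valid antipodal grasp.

δ = 13.01°, valid

α = atan 0.8 = 38.66°;  2α = 77.32°
edge 3: e_3 = (+1.41, -0.32);  n_3 = (-0.2213, -0.9752)
edge 5: e_5 = (-1.51, +0.73);  n_5 = (+0.4352, +0.9003)
∠(n_3, n_5) = 166.99°
δ = |180° − 166.99°| = 13.01°
13.01° ≤ 2α = 77.32°  →  valid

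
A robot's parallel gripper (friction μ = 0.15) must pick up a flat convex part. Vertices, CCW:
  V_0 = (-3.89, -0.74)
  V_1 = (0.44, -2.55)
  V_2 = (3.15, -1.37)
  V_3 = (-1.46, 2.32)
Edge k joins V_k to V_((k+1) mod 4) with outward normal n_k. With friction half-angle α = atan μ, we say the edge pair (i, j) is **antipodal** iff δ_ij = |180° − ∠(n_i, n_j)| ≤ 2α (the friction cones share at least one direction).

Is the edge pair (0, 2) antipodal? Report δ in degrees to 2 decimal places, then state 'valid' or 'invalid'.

δ = 15.99°, valid

α = atan 0.15 = 8.53°;  2α = 17.06°
edge 0: e_0 = (+4.33, -1.81);  n_0 = (-0.3857, -0.9226)
edge 2: e_2 = (-4.61, +3.69);  n_2 = (+0.6249, +0.7807)
∠(n_0, n_2) = 164.01°
δ = |180° − 164.01°| = 15.99°
15.99° ≤ 2α = 17.06°  →  valid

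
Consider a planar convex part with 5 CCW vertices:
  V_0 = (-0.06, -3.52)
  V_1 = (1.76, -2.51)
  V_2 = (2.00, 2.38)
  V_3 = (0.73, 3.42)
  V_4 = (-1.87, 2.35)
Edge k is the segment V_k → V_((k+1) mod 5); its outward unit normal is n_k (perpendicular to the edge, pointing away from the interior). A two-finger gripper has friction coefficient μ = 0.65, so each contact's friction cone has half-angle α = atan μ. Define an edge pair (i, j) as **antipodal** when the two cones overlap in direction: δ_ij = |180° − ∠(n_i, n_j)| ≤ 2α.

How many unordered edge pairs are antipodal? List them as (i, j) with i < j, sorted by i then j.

count = 4; pairs: (0,3), (1,3), (1,4), (2,4)

α = atan 0.65 = 33.02°;  2α = 66.05°
n_0 = (+0.4852, -0.8744)
n_1 = (+0.9988, -0.0490)
n_2 = (+0.6336, +0.7737)
n_3 = (-0.3806, +0.9248)
n_4 = (-0.9556, -0.2947)
  (0,1): δ = 121.84°  ·
  (0,2): δ = 68.34°  ·
  (0,3): δ = 6.66°  ✓
  (0,4): δ = 78.11°  ·
  (1,2): δ = 126.50°  ·
  (1,3): δ = 64.82°  ✓
  (1,4): δ = 19.95°  ✓
  (2,3): δ = 118.32°  ·
  (2,4): δ = 33.55°  ✓
  (3,4): δ = 95.23°  ·
antipodal pairs: 4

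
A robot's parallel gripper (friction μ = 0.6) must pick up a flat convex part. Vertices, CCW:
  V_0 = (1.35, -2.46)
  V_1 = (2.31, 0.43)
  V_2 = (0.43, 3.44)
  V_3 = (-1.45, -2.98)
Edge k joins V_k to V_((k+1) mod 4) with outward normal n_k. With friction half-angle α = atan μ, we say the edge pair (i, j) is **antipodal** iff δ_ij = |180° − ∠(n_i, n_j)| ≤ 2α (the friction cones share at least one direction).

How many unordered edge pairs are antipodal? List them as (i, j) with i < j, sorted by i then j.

α = atan 0.6 = 30.96°;  2α = 61.93°
n_0 = (+0.9490, -0.3152)
n_1 = (+0.8482, +0.5297)
n_2 = (-0.9597, +0.2810)
n_3 = (+0.1826, -0.9832)
  (0,1): δ = 129.64°  ·
  (0,2): δ = 2.05°  ✓
  (0,3): δ = 118.90°  ·
  (1,2): δ = 48.31°  ✓
  (1,3): δ = 68.53°  ·
  (2,3): δ = 63.16°  ·
antipodal pairs: 2

count = 2; pairs: (0,2), (1,2)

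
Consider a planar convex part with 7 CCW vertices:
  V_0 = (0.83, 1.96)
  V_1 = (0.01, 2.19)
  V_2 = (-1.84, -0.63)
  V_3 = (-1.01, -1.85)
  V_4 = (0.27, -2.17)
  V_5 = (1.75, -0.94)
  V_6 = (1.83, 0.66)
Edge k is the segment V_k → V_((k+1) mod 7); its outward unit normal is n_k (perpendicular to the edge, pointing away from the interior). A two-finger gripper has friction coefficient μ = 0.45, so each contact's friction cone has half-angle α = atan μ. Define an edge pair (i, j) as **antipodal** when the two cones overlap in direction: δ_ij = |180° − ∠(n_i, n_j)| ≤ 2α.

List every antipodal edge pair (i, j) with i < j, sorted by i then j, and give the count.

count = 7; pairs: (0,2), (0,3), (1,4), (1,5), (2,5), (2,6), (3,6)

α = atan 0.45 = 24.23°;  2α = 48.46°
n_0 = (+0.2701, +0.9628)
n_1 = (-0.8361, +0.5485)
n_2 = (-0.8268, -0.5625)
n_3 = (-0.2425, -0.9701)
n_4 = (+0.6392, -0.7691)
n_5 = (+0.9988, -0.0499)
n_6 = (+0.7926, +0.6097)
  (0,1): δ = 107.60°  ·
  (0,2): δ = 40.10°  ✓
  (0,3): δ = 1.63°  ✓
  (0,4): δ = 55.40°  ·
  (0,5): δ = 102.81°  ·
  (0,6): δ = 143.24°  ·
  (1,2): δ = 112.51°  ·
  (1,3): δ = 70.77°  ·
  (1,4): δ = 17.00°  ✓
  (1,5): δ = 30.40°  ✓
  (1,6): δ = 70.83°  ·
  (2,3): δ = 138.26°  ·
  (2,4): δ = 84.50°  ·
  (2,5): δ = 37.09°  ✓
  (2,6): δ = 3.34°  ✓
  (3,4): δ = 126.23°  ·
  (3,5): δ = 78.83°  ·
  (3,6): δ = 38.40°  ✓
  (4,5): δ = 132.59°  ·
  (4,6): δ = 92.16°  ·
  (5,6): δ = 139.57°  ·
antipodal pairs: 7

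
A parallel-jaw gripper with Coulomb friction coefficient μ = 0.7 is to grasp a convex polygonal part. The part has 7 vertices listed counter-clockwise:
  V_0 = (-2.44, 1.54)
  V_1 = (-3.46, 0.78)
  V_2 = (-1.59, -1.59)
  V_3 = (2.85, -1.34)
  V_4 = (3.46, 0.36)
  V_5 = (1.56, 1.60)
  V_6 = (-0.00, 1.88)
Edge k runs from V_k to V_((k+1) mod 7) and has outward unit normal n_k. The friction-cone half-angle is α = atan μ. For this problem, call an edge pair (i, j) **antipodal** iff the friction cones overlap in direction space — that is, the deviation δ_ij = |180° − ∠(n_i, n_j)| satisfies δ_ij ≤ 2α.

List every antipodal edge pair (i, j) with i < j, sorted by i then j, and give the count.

count = 10; pairs: (0,2), (0,3), (1,3), (1,4), (1,5), (1,6), (2,4), (2,5), (2,6), (3,6)

α = atan 0.7 = 34.99°;  2α = 69.98°
n_0 = (-0.5975, +0.8019)
n_1 = (-0.7851, -0.6194)
n_2 = (+0.0562, -0.9984)
n_3 = (+0.9412, -0.3377)
n_4 = (+0.5465, +0.8374)
n_5 = (+0.1767, +0.9843)
n_6 = (-0.1380, +0.9904)
  (0,1): δ = 88.42°  ·
  (0,2): δ = 33.47°  ✓
  (0,3): δ = 33.57°  ✓
  (0,4): δ = 110.18°  ·
  (0,5): δ = 133.13°  ·
  (0,6): δ = 151.24°  ·
  (1,2): δ = 125.05°  ·
  (1,3): δ = 58.01°  ✓
  (1,4): δ = 18.60°  ✓
  (1,5): δ = 41.55°  ✓
  (1,6): δ = 59.66°  ✓
  (2,3): δ = 112.96°  ·
  (2,4): δ = 36.35°  ✓
  (2,5): δ = 13.40°  ✓
  (2,6): δ = 4.71°  ✓
  (3,4): δ = 103.39°  ·
  (3,5): δ = 80.44°  ·
  (3,6): δ = 62.33°  ✓
  (4,5): δ = 157.05°  ·
  (4,6): δ = 138.94°  ·
  (5,6): δ = 161.89°  ·
antipodal pairs: 10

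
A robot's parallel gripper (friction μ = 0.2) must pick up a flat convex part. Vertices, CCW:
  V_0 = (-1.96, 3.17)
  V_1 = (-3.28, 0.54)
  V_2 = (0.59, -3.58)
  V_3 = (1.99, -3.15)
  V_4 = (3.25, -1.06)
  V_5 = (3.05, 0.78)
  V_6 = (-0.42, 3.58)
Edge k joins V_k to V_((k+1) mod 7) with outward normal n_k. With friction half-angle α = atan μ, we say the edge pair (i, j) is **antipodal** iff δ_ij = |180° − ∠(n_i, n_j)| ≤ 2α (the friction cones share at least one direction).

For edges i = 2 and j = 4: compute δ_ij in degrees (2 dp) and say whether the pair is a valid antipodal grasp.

α = atan 0.2 = 11.31°;  2α = 22.62°
edge 2: e_2 = (+1.40, +0.43);  n_2 = (+0.2936, -0.9559)
edge 4: e_4 = (-0.20, +1.84);  n_4 = (+0.9941, +0.1081)
∠(n_2, n_4) = 79.13°
δ = |180° − 79.13°| = 100.87°
100.87° > 2α = 22.62°  →  invalid

δ = 100.87°, invalid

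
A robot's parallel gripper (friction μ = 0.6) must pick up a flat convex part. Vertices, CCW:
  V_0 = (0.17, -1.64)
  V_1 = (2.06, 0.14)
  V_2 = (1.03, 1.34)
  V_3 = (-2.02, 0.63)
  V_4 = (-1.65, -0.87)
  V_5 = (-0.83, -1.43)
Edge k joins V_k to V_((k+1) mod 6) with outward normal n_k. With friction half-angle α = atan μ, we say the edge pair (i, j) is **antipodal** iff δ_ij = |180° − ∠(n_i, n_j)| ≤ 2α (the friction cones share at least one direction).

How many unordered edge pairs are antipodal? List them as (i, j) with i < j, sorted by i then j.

count = 7; pairs: (0,2), (0,3), (1,3), (1,4), (1,5), (2,4), (2,5)

α = atan 0.6 = 30.96°;  2α = 61.93°
n_0 = (+0.6856, -0.7280)
n_1 = (+0.7588, +0.6513)
n_2 = (-0.2267, +0.9740)
n_3 = (-0.9709, -0.2395)
n_4 = (-0.5640, -0.8258)
n_5 = (-0.2055, -0.9787)
  (0,1): δ = 92.64°  ·
  (0,2): δ = 30.18°  ✓
  (0,3): δ = 60.57°  ✓
  (0,4): δ = 102.39°  ·
  (0,5): δ = 124.86°  ·
  (1,2): δ = 117.54°  ·
  (1,3): δ = 26.78°  ✓
  (1,4): δ = 15.03°  ✓
  (1,5): δ = 37.50°  ✓
  (2,3): δ = 89.25°  ·
  (2,4): δ = 47.43°  ✓
  (2,5): δ = 24.96°  ✓
  (3,4): δ = 138.19°  ·
  (3,5): δ = 115.72°  ·
  (4,5): δ = 157.53°  ·
antipodal pairs: 7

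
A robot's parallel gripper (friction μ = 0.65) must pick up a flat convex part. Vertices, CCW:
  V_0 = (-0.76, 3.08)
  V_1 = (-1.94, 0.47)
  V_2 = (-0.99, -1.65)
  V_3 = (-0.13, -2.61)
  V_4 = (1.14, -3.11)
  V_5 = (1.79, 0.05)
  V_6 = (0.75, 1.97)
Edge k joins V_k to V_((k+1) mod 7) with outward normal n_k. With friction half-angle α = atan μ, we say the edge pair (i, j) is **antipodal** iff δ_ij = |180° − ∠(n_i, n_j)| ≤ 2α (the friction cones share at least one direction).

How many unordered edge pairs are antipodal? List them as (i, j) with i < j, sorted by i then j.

count = 10; pairs: (0,4), (0,5), (1,4), (1,5), (1,6), (2,4), (2,5), (2,6), (3,5), (3,6)

α = atan 0.65 = 33.02°;  2α = 66.05°
n_0 = (-0.9112, +0.4120)
n_1 = (-0.9126, -0.4089)
n_2 = (-0.7448, -0.6672)
n_3 = (-0.3663, -0.9305)
n_4 = (+0.9795, -0.2015)
n_5 = (+0.8793, +0.4763)
n_6 = (+0.5923, +0.8057)
  (0,1): δ = 131.53°  ·
  (0,2): δ = 113.82°  ·
  (0,3): δ = 87.16°  ·
  (0,4): δ = 12.70°  ✓
  (0,5): δ = 52.77°  ✓
  (0,6): δ = 78.01°  ·
  (1,2): δ = 162.28°  ·
  (1,3): δ = 135.63°  ·
  (1,4): δ = 35.76°  ✓
  (1,5): δ = 4.31°  ✓
  (1,6): δ = 29.54°  ✓
  (2,3): δ = 153.34°  ·
  (2,4): δ = 53.48°  ✓
  (2,5): δ = 13.41°  ✓
  (2,6): δ = 11.83°  ✓
  (3,4): δ = 80.13°  ·
  (3,5): δ = 40.07°  ✓
  (3,6): δ = 14.83°  ✓
  (4,5): δ = 139.93°  ·
  (4,6): δ = 114.70°  ·
  (5,6): δ = 154.76°  ·
antipodal pairs: 10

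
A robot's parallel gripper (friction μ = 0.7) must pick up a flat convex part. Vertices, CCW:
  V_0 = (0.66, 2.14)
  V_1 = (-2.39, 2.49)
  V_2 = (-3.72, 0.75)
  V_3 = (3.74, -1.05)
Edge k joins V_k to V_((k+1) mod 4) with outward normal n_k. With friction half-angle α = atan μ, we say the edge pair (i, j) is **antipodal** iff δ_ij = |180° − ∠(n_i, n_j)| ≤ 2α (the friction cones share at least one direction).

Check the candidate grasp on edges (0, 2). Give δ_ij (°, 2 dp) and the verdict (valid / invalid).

δ = 7.02°, valid

α = atan 0.7 = 34.99°;  2α = 69.98°
edge 0: e_0 = (-3.05, +0.35);  n_0 = (+0.1140, +0.9935)
edge 2: e_2 = (+7.46, -1.80);  n_2 = (-0.2346, -0.9721)
∠(n_0, n_2) = 172.98°
δ = |180° − 172.98°| = 7.02°
7.02° ≤ 2α = 69.98°  →  valid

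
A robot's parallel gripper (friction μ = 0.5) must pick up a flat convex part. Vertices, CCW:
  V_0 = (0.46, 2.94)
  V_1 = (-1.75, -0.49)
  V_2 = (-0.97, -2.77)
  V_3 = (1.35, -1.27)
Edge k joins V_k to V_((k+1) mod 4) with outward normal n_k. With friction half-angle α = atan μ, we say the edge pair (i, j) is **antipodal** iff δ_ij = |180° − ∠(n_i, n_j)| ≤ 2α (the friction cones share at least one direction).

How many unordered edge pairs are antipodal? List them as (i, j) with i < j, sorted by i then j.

count = 3; pairs: (0,2), (0,3), (1,3)

α = atan 0.5 = 26.57°;  2α = 53.13°
n_0 = (-0.8406, +0.5416)
n_1 = (-0.9462, -0.3237)
n_2 = (+0.5430, -0.8398)
n_3 = (+0.9784, +0.2068)
  (0,1): δ = 128.32°  ·
  (0,2): δ = 24.32°  ✓
  (0,3): δ = 44.73°  ✓
  (1,2): δ = 76.00°  ·
  (1,3): δ = 6.95°  ✓
  (2,3): δ = 110.95°  ·
antipodal pairs: 3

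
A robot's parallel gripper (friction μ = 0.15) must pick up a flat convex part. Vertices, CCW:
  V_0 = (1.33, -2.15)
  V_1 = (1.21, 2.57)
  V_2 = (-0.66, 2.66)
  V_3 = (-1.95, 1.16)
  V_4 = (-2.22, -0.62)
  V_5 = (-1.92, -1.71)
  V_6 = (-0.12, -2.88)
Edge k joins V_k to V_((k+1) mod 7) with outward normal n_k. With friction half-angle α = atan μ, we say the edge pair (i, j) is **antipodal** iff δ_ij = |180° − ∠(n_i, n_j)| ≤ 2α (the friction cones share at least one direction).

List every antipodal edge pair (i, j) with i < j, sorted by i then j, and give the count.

α = atan 0.15 = 8.53°;  2α = 17.06°
n_0 = (+0.9997, +0.0254)
n_1 = (+0.0481, +0.9988)
n_2 = (-0.7582, +0.6520)
n_3 = (-0.9887, +0.1500)
n_4 = (-0.9641, -0.2654)
n_5 = (-0.5450, -0.8384)
n_6 = (+0.4497, -0.8932)
  (0,1): δ = 94.21°  ·
  (0,2): δ = 42.15°  ·
  (0,3): δ = 10.08°  ✓
  (0,4): δ = 13.93°  ✓
  (0,5): δ = 55.52°  ·
  (0,6): δ = 115.27°  ·
  (1,2): δ = 127.94°  ·
  (1,3): δ = 95.87°  ·
  (1,4): δ = 71.86°  ·
  (1,5): δ = 30.27°  ·
  (1,6): δ = 29.48°  ·
  (2,3): δ = 147.93°  ·
  (2,4): δ = 123.92°  ·
  (2,5): δ = 82.33°  ·
  (2,6): δ = 22.58°  ·
  (3,4): δ = 155.99°  ·
  (3,5): δ = 114.40°  ·
  (3,6): δ = 54.65°  ·
  (4,5): δ = 138.41°  ·
  (4,6): δ = 78.67°  ·
  (5,6): δ = 120.25°  ·
antipodal pairs: 2

count = 2; pairs: (0,3), (0,4)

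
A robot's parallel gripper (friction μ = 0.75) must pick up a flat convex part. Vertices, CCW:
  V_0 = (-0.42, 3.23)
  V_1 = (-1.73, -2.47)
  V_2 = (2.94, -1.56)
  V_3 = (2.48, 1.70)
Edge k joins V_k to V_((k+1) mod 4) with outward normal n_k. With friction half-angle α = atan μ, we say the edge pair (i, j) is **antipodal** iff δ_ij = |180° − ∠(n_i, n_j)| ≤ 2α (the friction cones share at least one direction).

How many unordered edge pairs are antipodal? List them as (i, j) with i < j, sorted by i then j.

count = 3; pairs: (0,1), (0,2), (1,3)

α = atan 0.75 = 36.87°;  2α = 73.74°
n_0 = (-0.9746, +0.2240)
n_1 = (+0.1913, -0.9815)
n_2 = (+0.9902, +0.1397)
n_3 = (+0.4666, +0.8845)
  (0,1): δ = 66.03°  ✓
  (0,2): δ = 20.97°  ✓
  (0,3): δ = 75.13°  ·
  (1,2): δ = 92.99°  ·
  (1,3): δ = 38.84°  ✓
  (2,3): δ = 125.85°  ·
antipodal pairs: 3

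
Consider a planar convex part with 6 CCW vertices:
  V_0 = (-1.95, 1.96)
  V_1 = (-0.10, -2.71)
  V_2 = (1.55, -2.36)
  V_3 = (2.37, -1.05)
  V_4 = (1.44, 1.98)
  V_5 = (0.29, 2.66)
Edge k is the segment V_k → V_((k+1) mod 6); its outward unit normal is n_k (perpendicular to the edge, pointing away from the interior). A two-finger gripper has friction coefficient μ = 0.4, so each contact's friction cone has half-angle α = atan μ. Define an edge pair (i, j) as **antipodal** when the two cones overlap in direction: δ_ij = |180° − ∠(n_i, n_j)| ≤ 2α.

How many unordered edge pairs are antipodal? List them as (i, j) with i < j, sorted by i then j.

count = 5; pairs: (0,3), (0,4), (1,4), (1,5), (2,5)

α = atan 0.4 = 21.80°;  2α = 43.60°
n_0 = (-0.9297, -0.3683)
n_1 = (+0.2075, -0.9782)
n_2 = (+0.8476, -0.5306)
n_3 = (+0.9560, +0.2934)
n_4 = (+0.5090, +0.8608)
n_5 = (-0.2983, +0.9545)
  (0,1): δ = 99.63°  ·
  (0,2): δ = 53.66°  ·
  (0,3): δ = 4.55°  ✓
  (0,4): δ = 37.79°  ✓
  (0,5): δ = 85.74°  ·
  (1,2): δ = 134.02°  ·
  (1,3): δ = 84.91°  ·
  (1,4): δ = 42.57°  ✓
  (1,5): δ = 5.38°  ✓
  (2,3): δ = 130.89°  ·
  (2,4): δ = 88.55°  ·
  (2,5): δ = 40.60°  ✓
  (3,4): δ = 137.66°  ·
  (3,5): δ = 89.71°  ·
  (4,5): δ = 132.05°  ·
antipodal pairs: 5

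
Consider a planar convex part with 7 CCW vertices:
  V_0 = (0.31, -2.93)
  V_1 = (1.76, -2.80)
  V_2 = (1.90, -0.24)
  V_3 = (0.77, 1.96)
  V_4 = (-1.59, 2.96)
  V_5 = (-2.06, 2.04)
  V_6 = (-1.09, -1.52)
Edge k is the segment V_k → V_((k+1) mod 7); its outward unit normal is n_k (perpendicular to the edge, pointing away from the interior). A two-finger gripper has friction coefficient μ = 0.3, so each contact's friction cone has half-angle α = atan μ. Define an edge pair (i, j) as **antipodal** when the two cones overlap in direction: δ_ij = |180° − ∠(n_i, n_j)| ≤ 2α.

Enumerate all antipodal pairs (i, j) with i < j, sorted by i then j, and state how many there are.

count = 6; pairs: (0,3), (1,4), (1,5), (2,5), (2,6), (3,6)

α = atan 0.3 = 16.70°;  2α = 33.40°
n_0 = (+0.0893, -0.9960)
n_1 = (+0.9985, -0.0546)
n_2 = (+0.8895, +0.4569)
n_3 = (+0.3901, +0.9208)
n_4 = (-0.8905, +0.4549)
n_5 = (-0.9648, -0.2629)
n_6 = (-0.7096, -0.7046)
  (0,1): δ = 98.25°  ·
  (0,2): δ = 67.94°  ·
  (0,3): δ = 28.09°  ✓
  (0,4): δ = 57.82°  ·
  (0,5): δ = 100.12°  ·
  (0,6): δ = 129.67°  ·
  (1,2): δ = 149.68°  ·
  (1,3): δ = 109.83°  ·
  (1,4): δ = 23.93°  ✓
  (1,5): δ = 18.37°  ✓
  (1,6): δ = 47.93°  ·
  (2,3): δ = 140.15°  ·
  (2,4): δ = 54.25°  ·
  (2,5): δ = 11.95°  ✓
  (2,6): δ = 17.61°  ✓
  (3,4): δ = 94.10°  ·
  (3,5): δ = 51.79°  ·
  (3,6): δ = 22.24°  ✓
  (4,5): δ = 137.70°  ·
  (4,6): δ = 108.14°  ·
  (5,6): δ = 150.45°  ·
antipodal pairs: 6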